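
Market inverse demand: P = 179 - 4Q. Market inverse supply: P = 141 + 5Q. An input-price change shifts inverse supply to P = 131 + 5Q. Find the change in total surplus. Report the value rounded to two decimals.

Initial equilibrium: Q_0 = 4.2222, P_0 = 162.1111; CS_0 = (1/2)(4.2222)(16.8889) = 35.6543, PS_0 = (1/2)(4.2222)(21.1111) = 44.5679.
New equilibrium: 179 - 4Q = 131 + 5Q gives Q_1 = 5.3333, P_1 = 157.6667; CS_1 = 56.8889, PS_1 = 71.1111.
Change in total surplus = (56.8889 + 71.1111) - (35.6543 + 44.5679) = 47.7778.

47.78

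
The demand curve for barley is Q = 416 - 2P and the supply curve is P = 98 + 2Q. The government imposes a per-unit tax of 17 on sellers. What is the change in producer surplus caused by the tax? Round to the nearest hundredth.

Rewriting demand in inverse form: P = 208 - 0.5Q.
Pre-tax equilibrium: 208 - 0.5Q = 98 + 2Q gives Q* = 44, P* = 186.
With the tax, sellers need 17 more per unit: 208 - 0.5Q = 98 + 2Q + 17, so Q_t = 37.2. Buyers pay P_b = 189.4; sellers receive P_s = P_b - 17 = 172.4.
PS falls from (1/2)(44)(88) = 1936 to (1/2)(37.2)(74.4) = 1383.84, a change of -552.16.

-552.16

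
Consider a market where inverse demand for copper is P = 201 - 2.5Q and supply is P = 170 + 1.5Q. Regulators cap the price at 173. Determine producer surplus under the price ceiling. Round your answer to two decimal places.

3.00

Free-market equilibrium: 201 - 2.5Q = 170 + 1.5Q gives Q* = 7.75, P* = 181.625.
At the ceiling price 173, quantity supplied is (173 - 170)/1.5 = 2; supply is the short side, so Q = 2 trades at P = 173.
PS is the triangle above supply below 173: (1/2)(2)(173 - 170) = 3.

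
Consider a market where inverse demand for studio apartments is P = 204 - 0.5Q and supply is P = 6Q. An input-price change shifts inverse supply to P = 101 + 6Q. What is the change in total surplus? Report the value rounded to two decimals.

-2385.15

Initial equilibrium: Q_0 = 31.3846, P_0 = 188.3077; CS_0 = (1/2)(31.3846)(15.6923) = 246.2485, PS_0 = (1/2)(31.3846)(188.3077) = 2954.9822.
New equilibrium: 204 - 0.5Q = 101 + 6Q gives Q_1 = 15.8462, P_1 = 196.0769; CS_1 = 62.7751, PS_1 = 753.3018.
Change in total surplus = (62.7751 + 753.3018) - (246.2485 + 2954.9822) = -2385.1538.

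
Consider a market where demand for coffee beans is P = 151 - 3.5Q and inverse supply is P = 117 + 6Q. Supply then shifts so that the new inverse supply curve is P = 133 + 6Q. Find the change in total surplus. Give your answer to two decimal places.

Initial equilibrium: Q_0 = 3.5789, P_0 = 138.4737; CS_0 = (1/2)(3.5789)(12.5263) = 22.4155, PS_0 = (1/2)(3.5789)(21.4737) = 38.4266.
New equilibrium: 151 - 3.5Q = 133 + 6Q gives Q_1 = 1.8947, P_1 = 144.3684; CS_1 = 6.2825, PS_1 = 10.7701.
Change in total surplus = (6.2825 + 10.7701) - (22.4155 + 38.4266) = -43.7895.

-43.79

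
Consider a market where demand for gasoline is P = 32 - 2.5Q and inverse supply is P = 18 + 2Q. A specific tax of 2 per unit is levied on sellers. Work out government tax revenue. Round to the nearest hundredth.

5.33

Pre-tax equilibrium: 32 - 2.5Q = 18 + 2Q gives Q* = 3.1111, P* = 24.2222.
With the tax, sellers need 2 more per unit: 32 - 2.5Q = 18 + 2Q + 2, so Q_t = 2.6667. Buyers pay P_b = 25.3333; sellers receive P_s = P_b - 2 = 23.3333.
Tax revenue = t x Q_t = 2 x 2.6667 = 5.3333.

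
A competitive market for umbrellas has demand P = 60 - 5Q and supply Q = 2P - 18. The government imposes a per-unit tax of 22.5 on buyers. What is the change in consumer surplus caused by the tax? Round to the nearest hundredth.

Rewriting supply in inverse form: P = 9 + 0.5Q.
Pre-tax equilibrium: 60 - 5Q = 9 + 0.5Q gives Q* = 9.2727, P* = 13.6364.
A tax on buyers shifts demand down by 22.5: (60 - 22.5) - 5Q = 9 + 0.5Q, so Q_t = 5.1818. Buyers pay P_b = 34.0909; sellers receive P_s = P_b - 22.5 = 11.5909.
CS falls from (1/2)(9.2727)(46.3636) = 214.9587 to (1/2)(5.1818)(25.9091) = 67.1281, a change of -147.8306.

-147.83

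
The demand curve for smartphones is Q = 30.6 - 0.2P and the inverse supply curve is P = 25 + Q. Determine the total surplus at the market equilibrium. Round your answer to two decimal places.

1365.33

Rewriting demand in inverse form: P = 153 - 5Q.
Setting demand equal to supply, 128 = 6Q, so Q* = 21.3333 and P* = 46.3333.
Total surplus is the full triangle between the curves from 0 to Q*: (1/2)(21.3333)(153 - 25) = 1365.3333.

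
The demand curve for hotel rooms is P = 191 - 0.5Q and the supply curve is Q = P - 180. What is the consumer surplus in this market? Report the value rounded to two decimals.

13.44

Rewriting supply in inverse form: P = 180 + Q.
Equilibrium: 191 - 0.5Q = 180 + Q, so Q* = 7.3333 and P* = 187.3333.
The demand choke price is 191, so CS = (1/2)(Q*)(191 - P*) = (1/2)(7.3333)(3.6667) = 13.4444.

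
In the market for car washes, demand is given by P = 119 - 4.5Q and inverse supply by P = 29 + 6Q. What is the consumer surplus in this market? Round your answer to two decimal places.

165.31

Setting demand equal to supply, 90 = 10.5Q, so Q* = 8.5714 and P* = 80.4286.
Consumer surplus is the triangle under demand above P*: (1/2)(8.5714)(119 - 80.4286) = (1/2)(8.5714)(38.5714) = 165.3061.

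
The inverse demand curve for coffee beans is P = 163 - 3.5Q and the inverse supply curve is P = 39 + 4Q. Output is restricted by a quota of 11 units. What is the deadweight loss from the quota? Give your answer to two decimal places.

114.82

Unrestricted equilibrium: Q* = (163 - 39)/(3.5 + 4) = 16.5333.
At Q = 11 the demand price is 163 - 3.5(11) = 124.5 and the supply price is 39 + 4(11) = 83.
DWL = (1/2)(gap between curves at 11) x (Q* - 11) = (1/2)(41.5)(5.5333) = 114.8167.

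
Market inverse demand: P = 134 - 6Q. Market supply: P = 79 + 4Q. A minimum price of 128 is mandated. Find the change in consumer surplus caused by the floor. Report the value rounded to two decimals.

-87.75

Free-market equilibrium: 134 - 6Q = 79 + 4Q gives Q* = 5.5, P* = 101.
At the floor price 128, quantity demanded is (134 - 128)/6 = 1; demand is the short side, so Q = 1 trades at P = 128.
CS goes from (1/2)(5.5)(33) = 90.75 to 3 (computed as (134 - 128)(1) - (1/2)(6)(1)^2), a change of -87.75.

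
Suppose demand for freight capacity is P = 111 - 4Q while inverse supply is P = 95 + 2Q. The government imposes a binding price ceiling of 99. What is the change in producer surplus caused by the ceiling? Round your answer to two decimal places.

-3.11

Without the control, 111 - 4Q = 95 + 2Q so Q* = 2.6667 and P* = 100.3333.
At P = 99, sellers supply (99 - 95)/2 = 2 while buyers want more, so the quantity traded is 2 at price 99.
PS goes from (1/2)(2.6667)(5.3333) = 7.1111 to 4 (computed as (99 - 95)(2) - (1/2)(2)(2)^2), a change of -3.1111.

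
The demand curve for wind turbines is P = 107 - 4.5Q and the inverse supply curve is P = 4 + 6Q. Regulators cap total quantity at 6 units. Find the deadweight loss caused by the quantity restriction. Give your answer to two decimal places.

Unrestricted equilibrium: Q* = (107 - 4)/(4.5 + 6) = 9.8095.
At Q = 6 the demand price is 107 - 4.5(6) = 80 and the supply price is 4 + 6(6) = 40.
Deadweight loss is the triangle between the curves from 6 to 9.8095: (1/2)(80 - 40)(9.8095 - 6) = 76.1905.

76.19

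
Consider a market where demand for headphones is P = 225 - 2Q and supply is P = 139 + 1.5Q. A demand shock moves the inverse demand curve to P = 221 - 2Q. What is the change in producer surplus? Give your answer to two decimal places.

-41.14

Initial equilibrium: Q_0 = 24.5714, P_0 = 175.8571; CS_0 = (1/2)(24.5714)(49.1429) = 603.7551, PS_0 = (1/2)(24.5714)(36.8571) = 452.8163.
New equilibrium: 221 - 2Q = 139 + 1.5Q gives Q_1 = 23.4286, P_1 = 174.1429; CS_1 = 548.898, PS_1 = 411.6735.
Change in producer surplus = 411.6735 - 452.8163 = -41.1429.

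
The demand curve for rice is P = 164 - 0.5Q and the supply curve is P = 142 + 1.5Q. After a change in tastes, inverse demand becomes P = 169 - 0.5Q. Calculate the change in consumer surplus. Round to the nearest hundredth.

Initial equilibrium: Q_0 = 11, P_0 = 158.5; CS_0 = (1/2)(11)(5.5) = 30.25, PS_0 = (1/2)(11)(16.5) = 90.75.
New equilibrium: 169 - 0.5Q = 142 + 1.5Q gives Q_1 = 13.5, P_1 = 162.25; CS_1 = 45.5625, PS_1 = 136.6875.
Change in consumer surplus = 45.5625 - 30.25 = 15.3125.

15.31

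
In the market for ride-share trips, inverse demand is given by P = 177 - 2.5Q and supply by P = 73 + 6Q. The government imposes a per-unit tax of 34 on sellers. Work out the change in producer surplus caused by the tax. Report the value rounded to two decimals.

Without the tax, 177 - 2.5Q = 73 + 6Q so Q* = 12.2353 and P* = 146.4118.
With the tax, sellers need 34 more per unit: 177 - 2.5Q = 73 + 6Q + 34, so Q_t = 8.2353. Buyers pay P_b = 156.4118; sellers receive P_s = P_b - 34 = 122.4118.
Producers lose the trapezoid between P_s and P* out to Q_t plus the triangle from Q_t to Q*: change in PS = 203.4602 - 449.1073 = -245.6471.

-245.65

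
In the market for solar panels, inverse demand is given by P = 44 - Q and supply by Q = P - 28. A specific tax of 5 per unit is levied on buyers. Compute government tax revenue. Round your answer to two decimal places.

Rewriting supply in inverse form: P = 28 + Q.
Pre-tax equilibrium: 44 - Q = 28 + Q gives Q* = 8, P* = 36.
With the tax, buyers' net willingness to pay falls by 5: (44 - 5) - Q = 28 + Q, so Q_t = 5.5. Buyers pay P_b = 38.5; sellers receive P_s = P_b - 5 = 33.5.
Revenue is the tax times quantity traded: 5 x 5.5 = 27.5.

27.50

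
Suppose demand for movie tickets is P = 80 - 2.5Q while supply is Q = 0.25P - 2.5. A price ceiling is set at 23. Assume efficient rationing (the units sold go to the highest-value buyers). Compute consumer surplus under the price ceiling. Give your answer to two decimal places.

Rewriting supply in inverse form: P = 10 + 4Q.
Free-market equilibrium: 80 - 2.5Q = 10 + 4Q gives Q* = 10.7692, P* = 53.0769.
At the ceiling price 23, quantity supplied is (23 - 10)/4 = 3.25; supply is the short side, so Q = 3.25 trades at P = 23.
The demand price at Q = 3.25 is 71.875. CS is the trapezoid between demand and 23 over [0, 3.25]: (1/2)[(80 - 23) + (71.875 - 23)](3.25) = 172.0469.

172.05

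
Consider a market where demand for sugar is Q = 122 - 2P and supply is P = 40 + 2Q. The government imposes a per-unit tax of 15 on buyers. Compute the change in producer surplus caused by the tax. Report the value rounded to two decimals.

Rewriting demand in inverse form: P = 61 - 0.5Q.
Pre-tax equilibrium: 61 - 0.5Q = 40 + 2Q gives Q* = 8.4, P* = 56.8.
A tax on buyers shifts demand down by 15: (61 - 15) - 0.5Q = 40 + 2Q, so Q_t = 2.4. Buyers pay P_b = 59.8; sellers receive P_s = P_b - 15 = 44.8.
Producers lose the trapezoid between P_s and P* out to Q_t plus the triangle from Q_t to Q*: change in PS = 5.76 - 70.56 = -64.8.

-64.80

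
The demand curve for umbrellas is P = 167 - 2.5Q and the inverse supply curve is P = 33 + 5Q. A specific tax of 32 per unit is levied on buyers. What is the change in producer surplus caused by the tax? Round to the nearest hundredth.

Without the tax, 167 - 2.5Q = 33 + 5Q so Q* = 17.8667 and P* = 122.3333.
With the tax, buyers' net willingness to pay falls by 32: (167 - 32) - 2.5Q = 33 + 5Q, so Q_t = 13.6. Buyers pay P_b = 133; sellers receive P_s = P_b - 32 = 101.
Producers lose the trapezoid between P_s and P* out to Q_t plus the triangle from Q_t to Q*: change in PS = 462.4 - 798.0444 = -335.6444.

-335.64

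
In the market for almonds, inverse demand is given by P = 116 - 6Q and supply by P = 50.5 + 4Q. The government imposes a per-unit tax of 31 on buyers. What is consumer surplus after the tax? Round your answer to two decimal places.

35.71

Pre-tax equilibrium: 116 - 6Q = 50.5 + 4Q gives Q* = 6.55, P* = 76.7.
With the tax, buyers' net willingness to pay falls by 31: (116 - 31) - 6Q = 50.5 + 4Q, so Q_t = 3.45. Buyers pay P_b = 95.3; sellers receive P_s = P_b - 31 = 64.3.
CS = (1/2)(Q_t)(116 - P_b) = (1/2)(3.45)(20.7) = 35.7075.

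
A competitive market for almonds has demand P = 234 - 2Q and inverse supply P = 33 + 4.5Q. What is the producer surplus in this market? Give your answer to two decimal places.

Setting demand equal to supply, 201 = 6.5Q, so Q* = 30.9231 and P* = 172.1538.
Producer surplus is the triangle above supply below P*: (1/2)(30.9231)(172.1538 - 33) = (1/2)(30.9231)(139.1538) = 2151.5325.

2151.53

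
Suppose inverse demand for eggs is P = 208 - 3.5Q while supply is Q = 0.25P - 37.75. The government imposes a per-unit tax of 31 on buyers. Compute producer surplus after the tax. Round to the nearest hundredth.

Rewriting supply in inverse form: P = 151 + 4Q.
Without the tax, 208 - 3.5Q = 151 + 4Q so Q* = 7.6 and P* = 181.4.
With the tax, buyers' net willingness to pay falls by 31: (208 - 31) - 3.5Q = 151 + 4Q, so Q_t = 3.4667. Buyers pay P_b = 195.8667; sellers receive P_s = P_b - 31 = 164.8667.
Producer surplus is the triangle above supply below P_s: (1/2)(3.4667)(164.8667 - 151) = 24.0356.

24.04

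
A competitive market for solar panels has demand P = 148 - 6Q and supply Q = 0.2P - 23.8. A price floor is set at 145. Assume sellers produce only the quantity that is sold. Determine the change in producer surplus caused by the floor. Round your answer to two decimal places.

Rewriting supply in inverse form: P = 119 + 5Q.
Without the control, 148 - 6Q = 119 + 5Q so Q* = 2.6364 and P* = 132.1818.
At P = 145, buyers demand (148 - 145)/6 = 0.5 while sellers would supply more, so the quantity traded is 0.5 at price 145.
PS goes from (1/2)(2.6364)(13.1818) = 17.376 to 12.375 (computed as (145 - 119)(0.5) - (1/2)(5)(0.5)^2), a change of -5.001.

-5.00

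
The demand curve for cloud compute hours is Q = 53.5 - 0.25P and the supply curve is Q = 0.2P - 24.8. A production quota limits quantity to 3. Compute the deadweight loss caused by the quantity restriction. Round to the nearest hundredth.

220.50

Rewriting demand in inverse form: P = 214 - 4Q.
Rewriting supply in inverse form: P = 124 + 5Q.
Without the quota, 214 - 4Q = 124 + 5Q gives Q* = 10.
At Q = 3 the demand price is 214 - 4(3) = 202 and the supply price is 124 + 5(3) = 139.
Deadweight loss is the triangle between the curves from 3 to 10: (1/2)(202 - 139)(10 - 3) = 220.5.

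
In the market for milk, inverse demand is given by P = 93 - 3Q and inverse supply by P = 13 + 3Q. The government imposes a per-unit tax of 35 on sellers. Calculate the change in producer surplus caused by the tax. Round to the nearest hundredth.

-182.29

Pre-tax equilibrium: 93 - 3Q = 13 + 3Q gives Q* = 13.3333, P* = 53.
A tax on sellers shifts supply up by 35: 93 - 3Q = 13 + 3Q + 35, so Q_t = 7.5. Buyers pay P_b = 70.5; sellers receive P_s = P_b - 35 = 35.5.
Producers lose the trapezoid between P_s and P* out to Q_t plus the triangle from Q_t to Q*: change in PS = 84.375 - 266.6667 = -182.2917.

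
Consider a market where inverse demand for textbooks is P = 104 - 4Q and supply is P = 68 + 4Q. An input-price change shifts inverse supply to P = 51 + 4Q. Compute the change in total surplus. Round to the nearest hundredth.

Initial equilibrium: Q_0 = 4.5, P_0 = 86; CS_0 = (1/2)(4.5)(18) = 40.5, PS_0 = (1/2)(4.5)(18) = 40.5.
New equilibrium: 104 - 4Q = 51 + 4Q gives Q_1 = 6.625, P_1 = 77.5; CS_1 = 87.7812, PS_1 = 87.7812.
Change in total surplus = (87.7812 + 87.7812) - (40.5 + 40.5) = 94.5625.

94.56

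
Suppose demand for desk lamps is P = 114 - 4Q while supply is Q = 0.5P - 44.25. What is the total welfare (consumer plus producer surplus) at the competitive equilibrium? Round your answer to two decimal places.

Rewriting supply in inverse form: P = 88.5 + 2Q.
Setting demand equal to supply, 25.5 = 6Q, so Q* = 4.25 and P* = 97.
CS = (1/2)(4.25)(17) = 36.125 and PS = (1/2)(4.25)(8.5) = 18.0625, so total surplus = 54.1875.

54.19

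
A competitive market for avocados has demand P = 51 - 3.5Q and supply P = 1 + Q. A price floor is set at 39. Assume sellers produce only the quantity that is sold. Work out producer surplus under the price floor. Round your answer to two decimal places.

124.41

Without the control, 51 - 3.5Q = 1 + Q so Q* = 11.1111 and P* = 12.1111.
At P = 39, buyers demand (51 - 39)/3.5 = 3.4286 while sellers would supply more, so the quantity traded is 3.4286 at price 39.
The supply price at Q = 3.4286 is 4.4286. PS is the trapezoid between 39 and supply over [0, 3.4286]: (1/2)[(39 - 1) + (39 - 4.4286)](3.4286) = 124.4082.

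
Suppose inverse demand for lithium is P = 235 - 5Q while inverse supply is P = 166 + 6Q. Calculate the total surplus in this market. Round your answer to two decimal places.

216.41

Setting demand equal to supply, 69 = 11Q, so Q* = 6.2727 and P* = 203.6364.
CS = (1/2)(6.2727)(31.3636) = 98.3678 and PS = (1/2)(6.2727)(37.6364) = 118.0413, so total surplus = 216.4091.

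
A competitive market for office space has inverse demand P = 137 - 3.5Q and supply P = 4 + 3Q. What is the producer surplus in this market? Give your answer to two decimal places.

628.01

Setting demand equal to supply, 133 = 6.5Q, so Q* = 20.4615 and P* = 65.3846.
The supply curve's price intercept is 4, so PS = (1/2)(Q*)(P* - 4) = (1/2)(20.4615)(61.3846) = 628.0118.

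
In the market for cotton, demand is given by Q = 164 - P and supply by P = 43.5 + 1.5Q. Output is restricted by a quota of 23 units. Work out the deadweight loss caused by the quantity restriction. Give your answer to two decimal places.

793.80

Rewriting demand in inverse form: P = 164 - Q.
Without the quota, 164 - Q = 43.5 + 1.5Q gives Q* = 48.2.
At Q = 23 the demand price is 164 - (23) = 141 and the supply price is 43.5 + 1.5(23) = 78.
Deadweight loss is the triangle between the curves from 23 to 48.2: (1/2)(141 - 78)(48.2 - 23) = 793.8.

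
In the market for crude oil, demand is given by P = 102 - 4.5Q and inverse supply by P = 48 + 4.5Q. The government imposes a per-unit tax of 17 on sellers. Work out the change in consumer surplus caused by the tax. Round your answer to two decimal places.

Without the tax, 102 - 4.5Q = 48 + 4.5Q so Q* = 6 and P* = 75.
A tax on sellers shifts supply up by 17: 102 - 4.5Q = 48 + 4.5Q + 17, so Q_t = 4.1111. Buyers pay P_b = 83.5; sellers receive P_s = P_b - 17 = 66.5.
CS falls from (1/2)(6)(27) = 81 to (1/2)(4.1111)(18.5) = 38.0278, a change of -42.9722.

-42.97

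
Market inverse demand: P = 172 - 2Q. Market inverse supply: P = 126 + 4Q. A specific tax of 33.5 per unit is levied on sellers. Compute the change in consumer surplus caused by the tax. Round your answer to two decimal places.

Without the tax, 172 - 2Q = 126 + 4Q so Q* = 7.6667 and P* = 156.6667.
With the tax, sellers need 33.5 more per unit: 172 - 2Q = 126 + 4Q + 33.5, so Q_t = 2.0833. Buyers pay P_b = 167.8333; sellers receive P_s = P_b - 33.5 = 134.3333.
CS falls from (1/2)(7.6667)(15.3333) = 58.7778 to (1/2)(2.0833)(4.1667) = 4.3403, a change of -54.4375.

-54.44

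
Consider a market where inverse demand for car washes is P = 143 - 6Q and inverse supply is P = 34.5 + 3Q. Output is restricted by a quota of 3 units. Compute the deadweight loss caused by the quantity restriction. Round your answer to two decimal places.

369.01

Without the quota, 143 - 6Q = 34.5 + 3Q gives Q* = 12.0556.
At Q = 3 the demand price is 143 - 6(3) = 125 and the supply price is 34.5 + 3(3) = 43.5.
DWL = (1/2)(gap between curves at 3) x (Q* - 3) = (1/2)(81.5)(9.0556) = 369.0139.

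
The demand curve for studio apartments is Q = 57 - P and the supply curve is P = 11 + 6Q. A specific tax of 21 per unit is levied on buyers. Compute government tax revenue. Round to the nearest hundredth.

Rewriting demand in inverse form: P = 57 - Q.
Pre-tax equilibrium: 57 - Q = 11 + 6Q gives Q* = 6.5714, P* = 50.4286.
A tax on buyers shifts demand down by 21: (57 - 21) - Q = 11 + 6Q, so Q_t = 3.5714. Buyers pay P_b = 53.4286; sellers receive P_s = P_b - 21 = 32.4286.
Tax revenue = t x Q_t = 21 x 3.5714 = 75.

75.00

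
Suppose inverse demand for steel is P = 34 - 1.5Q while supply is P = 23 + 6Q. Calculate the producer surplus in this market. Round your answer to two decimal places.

Equilibrium: 34 - 1.5Q = 23 + 6Q, so Q* = 1.4667 and P* = 31.8.
The supply curve's price intercept is 23, so PS = (1/2)(Q*)(P* - 23) = (1/2)(1.4667)(8.8) = 6.4533.

6.45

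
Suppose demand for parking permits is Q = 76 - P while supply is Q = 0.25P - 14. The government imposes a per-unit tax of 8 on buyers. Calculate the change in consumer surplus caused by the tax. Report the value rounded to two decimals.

Rewriting demand in inverse form: P = 76 - Q.
Rewriting supply in inverse form: P = 56 + 4Q.
Pre-tax equilibrium: 76 - Q = 56 + 4Q gives Q* = 4, P* = 72.
A tax on buyers shifts demand down by 8: (76 - 8) - Q = 56 + 4Q, so Q_t = 2.4. Buyers pay P_b = 73.6; sellers receive P_s = P_b - 8 = 65.6.
CS falls from (1/2)(4)(4) = 8 to (1/2)(2.4)(2.4) = 2.88, a change of -5.12.

-5.12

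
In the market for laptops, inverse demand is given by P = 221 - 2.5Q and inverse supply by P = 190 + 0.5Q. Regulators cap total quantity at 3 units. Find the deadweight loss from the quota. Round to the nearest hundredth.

80.67

Unrestricted equilibrium: Q* = (221 - 190)/(2.5 + 0.5) = 10.3333.
At Q = 3 the demand price is 221 - 2.5(3) = 213.5 and the supply price is 190 + 0.5(3) = 191.5.
Deadweight loss is the triangle between the curves from 3 to 10.3333: (1/2)(213.5 - 191.5)(10.3333 - 3) = 80.6667.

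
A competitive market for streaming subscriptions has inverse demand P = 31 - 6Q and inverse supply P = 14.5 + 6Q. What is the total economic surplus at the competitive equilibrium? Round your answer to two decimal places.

Equilibrium: 31 - 6Q = 14.5 + 6Q, so Q* = 1.375 and P* = 22.75.
Total surplus is the full triangle between the curves from 0 to Q*: (1/2)(1.375)(31 - 14.5) = 11.3438.

11.34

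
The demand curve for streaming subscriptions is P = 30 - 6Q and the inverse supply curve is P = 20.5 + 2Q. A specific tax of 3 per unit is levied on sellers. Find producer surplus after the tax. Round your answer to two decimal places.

0.66

Without the tax, 30 - 6Q = 20.5 + 2Q so Q* = 1.1875 and P* = 22.875.
A tax on sellers shifts supply up by 3: 30 - 6Q = 20.5 + 2Q + 3, so Q_t = 0.8125. Buyers pay P_b = 25.125; sellers receive P_s = P_b - 3 = 22.125.
Producer surplus is the triangle above supply below P_s: (1/2)(0.8125)(22.125 - 20.5) = 0.6602.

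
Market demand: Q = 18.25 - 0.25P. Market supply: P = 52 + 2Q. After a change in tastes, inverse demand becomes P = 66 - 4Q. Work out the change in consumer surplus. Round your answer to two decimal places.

-13.61

Rewriting demand in inverse form: P = 73 - 4Q.
Initial equilibrium: Q_0 = 3.5, P_0 = 59; CS_0 = (1/2)(3.5)(14) = 24.5, PS_0 = (1/2)(3.5)(7) = 12.25.
New equilibrium: 66 - 4Q = 52 + 2Q gives Q_1 = 2.3333, P_1 = 56.6667; CS_1 = 10.8889, PS_1 = 5.4444.
Change in consumer surplus = 10.8889 - 24.5 = -13.6111.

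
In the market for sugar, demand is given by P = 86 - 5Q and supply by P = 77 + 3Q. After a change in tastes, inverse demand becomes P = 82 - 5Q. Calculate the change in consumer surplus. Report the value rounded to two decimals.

-2.19

Initial equilibrium: Q_0 = 1.125, P_0 = 80.375; CS_0 = (1/2)(1.125)(5.625) = 3.1641, PS_0 = (1/2)(1.125)(3.375) = 1.8984.
New equilibrium: 82 - 5Q = 77 + 3Q gives Q_1 = 0.625, P_1 = 78.875; CS_1 = 0.9766, PS_1 = 0.5859.
Change in consumer surplus = 0.9766 - 3.1641 = -2.1875.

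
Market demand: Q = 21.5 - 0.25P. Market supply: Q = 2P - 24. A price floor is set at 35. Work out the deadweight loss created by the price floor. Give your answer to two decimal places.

30.71

Rewriting demand in inverse form: P = 86 - 4Q.
Rewriting supply in inverse form: P = 12 + 0.5Q.
Without the control, 86 - 4Q = 12 + 0.5Q so Q* = 16.4444 and P* = 20.2222.
At P = 35, buyers demand (86 - 35)/4 = 12.75 while sellers would supply more, so the quantity traded is 12.75 at price 35.
At Q = 12.75 the demand price is 35 and the supply price is 18.375. Deadweight loss is the triangle between the curves from 12.75 to 16.4444: (1/2)(35 - 18.375)(16.4444 - 12.75) = 30.7101.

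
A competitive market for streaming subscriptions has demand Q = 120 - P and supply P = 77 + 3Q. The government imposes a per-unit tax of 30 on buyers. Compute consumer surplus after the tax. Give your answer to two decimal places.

Rewriting demand in inverse form: P = 120 - Q.
Without the tax, 120 - Q = 77 + 3Q so Q* = 10.75 and P* = 109.25.
A tax on buyers shifts demand down by 30: (120 - 30) - Q = 77 + 3Q, so Q_t = 3.25. Buyers pay P_b = 116.75; sellers receive P_s = P_b - 30 = 86.75.
CS = (1/2)(Q_t)(120 - P_b) = (1/2)(3.25)(3.25) = 5.2812.

5.28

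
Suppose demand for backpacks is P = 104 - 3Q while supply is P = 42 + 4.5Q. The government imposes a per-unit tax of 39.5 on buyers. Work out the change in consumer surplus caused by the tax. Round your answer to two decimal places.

Without the tax, 104 - 3Q = 42 + 4.5Q so Q* = 8.2667 and P* = 79.2.
With the tax, buyers' net willingness to pay falls by 39.5: (104 - 39.5) - 3Q = 42 + 4.5Q, so Q_t = 3. Buyers pay P_b = 95; sellers receive P_s = P_b - 39.5 = 55.5.
Consumers lose the trapezoid between P* and P_b out to Q_t plus the triangle from Q_t to Q*: change in CS = 13.5 - 102.5067 = -89.0067.

-89.01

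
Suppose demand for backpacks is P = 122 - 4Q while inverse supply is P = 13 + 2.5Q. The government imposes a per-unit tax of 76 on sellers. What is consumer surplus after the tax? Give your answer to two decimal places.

Pre-tax equilibrium: 122 - 4Q = 13 + 2.5Q gives Q* = 16.7692, P* = 54.9231.
A tax on sellers shifts supply up by 76: 122 - 4Q = 13 + 2.5Q + 76, so Q_t = 5.0769. Buyers pay P_b = 101.6923; sellers receive P_s = P_b - 76 = 25.6923.
CS = (1/2)(Q_t)(122 - P_b) = (1/2)(5.0769)(20.3077) = 51.5503.

51.55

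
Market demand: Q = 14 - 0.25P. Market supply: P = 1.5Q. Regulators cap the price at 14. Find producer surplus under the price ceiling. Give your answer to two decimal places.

Rewriting demand in inverse form: P = 56 - 4Q.
Without the control, 56 - 4Q = 1.5Q so Q* = 10.1818 and P* = 15.2727.
At P = 14, sellers supply (14 - 0)/1.5 = 9.3333 while buyers want more, so the quantity traded is 9.3333 at price 14.
PS is the triangle above supply below 14: (1/2)(9.3333)(14 - 0) = 65.3333.

65.33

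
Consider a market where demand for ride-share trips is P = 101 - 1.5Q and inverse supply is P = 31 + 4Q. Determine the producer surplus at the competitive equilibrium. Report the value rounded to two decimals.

323.97

Setting demand equal to supply, 70 = 5.5Q, so Q* = 12.7273 and P* = 81.9091.
PS is the area between P* and the supply curve from 0 to Q*: (1/2)(12.7273)(50.9091) = 323.9669.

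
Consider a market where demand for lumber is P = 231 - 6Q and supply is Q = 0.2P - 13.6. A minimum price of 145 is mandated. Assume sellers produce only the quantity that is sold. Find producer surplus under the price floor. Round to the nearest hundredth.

Rewriting supply in inverse form: P = 68 + 5Q.
Without the control, 231 - 6Q = 68 + 5Q so Q* = 14.8182 and P* = 142.0909.
At P = 145, buyers demand (231 - 145)/6 = 14.3333 while sellers would supply more, so the quantity traded is 14.3333 at price 145.
The supply price at Q = 14.3333 is 139.6667. PS is the trapezoid between 145 and supply over [0, 14.3333]: (1/2)[(145 - 68) + (145 - 139.6667)](14.3333) = 590.0556.

590.06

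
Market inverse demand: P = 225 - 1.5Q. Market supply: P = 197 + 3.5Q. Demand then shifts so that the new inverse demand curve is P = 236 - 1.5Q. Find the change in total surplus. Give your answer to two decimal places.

Initial equilibrium: Q_0 = 5.6, P_0 = 216.6; CS_0 = (1/2)(5.6)(8.4) = 23.52, PS_0 = (1/2)(5.6)(19.6) = 54.88.
New equilibrium: 236 - 1.5Q = 197 + 3.5Q gives Q_1 = 7.8, P_1 = 224.3; CS_1 = 45.63, PS_1 = 106.47.
Change in total surplus = (45.63 + 106.47) - (23.52 + 54.88) = 73.7.

73.70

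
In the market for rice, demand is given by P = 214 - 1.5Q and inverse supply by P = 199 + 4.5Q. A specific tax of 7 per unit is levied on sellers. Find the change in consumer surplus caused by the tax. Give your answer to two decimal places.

-3.35

Pre-tax equilibrium: 214 - 1.5Q = 199 + 4.5Q gives Q* = 2.5, P* = 210.25.
With the tax, sellers need 7 more per unit: 214 - 1.5Q = 199 + 4.5Q + 7, so Q_t = 1.3333. Buyers pay P_b = 212; sellers receive P_s = P_b - 7 = 205.
Consumers lose the trapezoid between P* and P_b out to Q_t plus the triangle from Q_t to Q*: change in CS = 1.3333 - 4.6875 = -3.3542.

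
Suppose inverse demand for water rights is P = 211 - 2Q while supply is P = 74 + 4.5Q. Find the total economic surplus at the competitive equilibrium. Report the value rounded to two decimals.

1443.77

Setting demand equal to supply, 137 = 6.5Q, so Q* = 21.0769 and P* = 168.8462.
Total surplus is the full triangle between the curves from 0 to Q*: (1/2)(21.0769)(211 - 74) = 1443.7692.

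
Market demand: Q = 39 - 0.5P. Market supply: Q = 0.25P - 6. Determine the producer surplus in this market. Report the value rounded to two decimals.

162.00

Rewriting demand in inverse form: P = 78 - 2Q.
Rewriting supply in inverse form: P = 24 + 4Q.
Setting demand equal to supply, 54 = 6Q, so Q* = 9 and P* = 60.
PS is the area between P* and the supply curve from 0 to Q*: (1/2)(9)(36) = 162.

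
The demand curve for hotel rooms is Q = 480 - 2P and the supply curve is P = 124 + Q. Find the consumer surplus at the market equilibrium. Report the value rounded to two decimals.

1495.11

Rewriting demand in inverse form: P = 240 - 0.5Q.
Set 240 - 0.5Q = 124 + Q, which gives 116 = 1.5Q, so Q* = 77.3333 and P* = 240 - 0.5(77.3333) = 201.3333.
CS is the area between the demand curve and P* from 0 to Q*: (1/2)(77.3333)(38.6667) = 1495.1111.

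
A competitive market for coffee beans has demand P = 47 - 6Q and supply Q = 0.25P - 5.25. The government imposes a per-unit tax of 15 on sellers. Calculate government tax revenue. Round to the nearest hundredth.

Rewriting supply in inverse form: P = 21 + 4Q.
Pre-tax equilibrium: 47 - 6Q = 21 + 4Q gives Q* = 2.6, P* = 31.4.
With the tax, sellers need 15 more per unit: 47 - 6Q = 21 + 4Q + 15, so Q_t = 1.1. Buyers pay P_b = 40.4; sellers receive P_s = P_b - 15 = 25.4.
Revenue is the tax times quantity traded: 15 x 1.1 = 16.5.

16.50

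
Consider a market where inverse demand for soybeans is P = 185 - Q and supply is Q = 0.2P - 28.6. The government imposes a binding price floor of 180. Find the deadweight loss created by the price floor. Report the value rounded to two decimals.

12.00

Rewriting supply in inverse form: P = 143 + 5Q.
Without the control, 185 - Q = 143 + 5Q so Q* = 7 and P* = 178.
At P = 180, buyers demand (185 - 180)/1 = 5 while sellers would supply more, so the quantity traded is 5 at price 180.
At Q = 5 the demand price is 180 and the supply price is 168. Deadweight loss is the triangle between the curves from 5 to 7: (1/2)(180 - 168)(7 - 5) = 12.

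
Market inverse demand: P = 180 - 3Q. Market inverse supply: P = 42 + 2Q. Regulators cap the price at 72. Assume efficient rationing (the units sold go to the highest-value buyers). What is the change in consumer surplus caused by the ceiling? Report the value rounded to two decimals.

139.86

Free-market equilibrium: 180 - 3Q = 42 + 2Q gives Q* = 27.6, P* = 97.2.
At the ceiling price 72, quantity supplied is (72 - 42)/2 = 15; supply is the short side, so Q = 15 trades at P = 72.
CS goes from (1/2)(27.6)(82.8) = 1142.64 to 1282.5 (computed as (180 - 72)(15) - (1/2)(3)(15)^2), a change of 139.86.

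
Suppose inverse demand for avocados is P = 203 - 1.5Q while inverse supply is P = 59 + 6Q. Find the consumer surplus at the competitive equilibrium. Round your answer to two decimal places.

276.48

Equilibrium: 203 - 1.5Q = 59 + 6Q, so Q* = 19.2 and P* = 174.2.
Consumer surplus is the triangle under demand above P*: (1/2)(19.2)(203 - 174.2) = (1/2)(19.2)(28.8) = 276.48.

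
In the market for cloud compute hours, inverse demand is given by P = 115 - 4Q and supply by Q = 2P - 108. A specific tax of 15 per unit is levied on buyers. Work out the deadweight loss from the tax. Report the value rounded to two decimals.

25.00

Rewriting supply in inverse form: P = 54 + 0.5Q.
Without the tax, 115 - 4Q = 54 + 0.5Q so Q* = 13.5556 and P* = 60.7778.
A tax on buyers shifts demand down by 15: (115 - 15) - 4Q = 54 + 0.5Q, so Q_t = 10.2222. Buyers pay P_b = 74.1111; sellers receive P_s = P_b - 15 = 59.1111.
Deadweight loss is the triangle between the curves from Q_t to Q*: (1/2)(13.5556 - 10.2222)(15) = 25.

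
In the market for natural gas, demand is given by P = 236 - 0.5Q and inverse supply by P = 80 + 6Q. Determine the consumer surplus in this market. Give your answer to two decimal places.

144.00

Set 236 - 0.5Q = 80 + 6Q, which gives 156 = 6.5Q, so Q* = 24 and P* = 236 - 0.5(24) = 224.
CS is the area between the demand curve and P* from 0 to Q*: (1/2)(24)(12) = 144.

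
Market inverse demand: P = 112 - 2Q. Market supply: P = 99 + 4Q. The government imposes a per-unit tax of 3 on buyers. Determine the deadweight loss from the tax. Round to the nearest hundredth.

0.75

Pre-tax equilibrium: 112 - 2Q = 99 + 4Q gives Q* = 2.1667, P* = 107.6667.
With the tax, buyers' net willingness to pay falls by 3: (112 - 3) - 2Q = 99 + 4Q, so Q_t = 1.6667. Buyers pay P_b = 108.6667; sellers receive P_s = P_b - 3 = 105.6667.
The welfare triangle lost has base Q* - Q_t = 0.5 and height t = 3, so DWL = (1/2)(0.5)(3) = 0.75.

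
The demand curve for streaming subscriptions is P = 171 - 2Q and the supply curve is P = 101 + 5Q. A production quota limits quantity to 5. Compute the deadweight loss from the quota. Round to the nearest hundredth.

87.50

Without the quota, 171 - 2Q = 101 + 5Q gives Q* = 10.
At Q = 5 the demand price is 171 - 2(5) = 161 and the supply price is 101 + 5(5) = 126.
DWL = (1/2)(gap between curves at 5) x (Q* - 5) = (1/2)(35)(5) = 87.5.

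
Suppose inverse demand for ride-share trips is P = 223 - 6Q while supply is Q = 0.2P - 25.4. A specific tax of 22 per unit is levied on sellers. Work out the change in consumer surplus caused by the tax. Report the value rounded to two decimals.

-92.73

Rewriting supply in inverse form: P = 127 + 5Q.
Pre-tax equilibrium: 223 - 6Q = 127 + 5Q gives Q* = 8.7273, P* = 170.6364.
With the tax, sellers need 22 more per unit: 223 - 6Q = 127 + 5Q + 22, so Q_t = 6.7273. Buyers pay P_b = 182.6364; sellers receive P_s = P_b - 22 = 160.6364.
CS falls from (1/2)(8.7273)(52.3636) = 228.4959 to (1/2)(6.7273)(40.3636) = 135.7686, a change of -92.7273.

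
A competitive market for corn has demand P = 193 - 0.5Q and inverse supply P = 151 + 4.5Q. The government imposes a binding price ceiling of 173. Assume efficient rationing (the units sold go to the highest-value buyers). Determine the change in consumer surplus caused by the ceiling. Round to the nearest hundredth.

Without the control, 193 - 0.5Q = 151 + 4.5Q so Q* = 8.4 and P* = 188.8.
At the ceiling price 173, quantity supplied is (173 - 151)/4.5 = 4.8889; supply is the short side, so Q = 4.8889 trades at P = 173.
CS goes from (1/2)(8.4)(4.2) = 17.64 to 91.8025 (computed as (193 - 173)(4.8889) - (1/2)(0.5)(4.8889)^2), a change of 74.1625.

74.16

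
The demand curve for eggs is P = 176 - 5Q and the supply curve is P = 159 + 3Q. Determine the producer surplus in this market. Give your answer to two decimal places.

6.77

Setting demand equal to supply, 17 = 8Q, so Q* = 2.125 and P* = 165.375.
Producer surplus is the triangle above supply below P*: (1/2)(2.125)(165.375 - 159) = (1/2)(2.125)(6.375) = 6.7734.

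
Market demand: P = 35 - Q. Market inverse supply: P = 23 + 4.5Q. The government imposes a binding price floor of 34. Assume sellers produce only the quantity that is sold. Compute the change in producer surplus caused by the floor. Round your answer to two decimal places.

Free-market equilibrium: 35 - Q = 23 + 4.5Q gives Q* = 2.1818, P* = 32.8182.
At P = 34, buyers demand (35 - 34)/1 = 1 while sellers would supply more, so the quantity traded is 1 at price 34.
PS goes from (1/2)(2.1818)(9.8182) = 10.7107 to 8.75 (computed as (34 - 23)(1) - (1/2)(4.5)(1)^2), a change of -1.9607.

-1.96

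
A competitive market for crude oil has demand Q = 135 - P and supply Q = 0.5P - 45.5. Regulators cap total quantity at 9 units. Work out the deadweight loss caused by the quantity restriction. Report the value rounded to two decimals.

Rewriting demand in inverse form: P = 135 - Q.
Rewriting supply in inverse form: P = 91 + 2Q.
Without the quota, 135 - Q = 91 + 2Q gives Q* = 14.6667.
At Q = 9 the demand price is 135 - (9) = 126 and the supply price is 91 + 2(9) = 109.
Deadweight loss is the triangle between the curves from 9 to 14.6667: (1/2)(126 - 109)(14.6667 - 9) = 48.1667.

48.17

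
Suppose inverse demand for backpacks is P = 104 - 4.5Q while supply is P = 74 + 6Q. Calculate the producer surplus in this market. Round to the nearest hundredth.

24.49

Setting demand equal to supply, 30 = 10.5Q, so Q* = 2.8571 and P* = 91.1429.
Producer surplus is the triangle above supply below P*: (1/2)(2.8571)(91.1429 - 74) = (1/2)(2.8571)(17.1429) = 24.4898.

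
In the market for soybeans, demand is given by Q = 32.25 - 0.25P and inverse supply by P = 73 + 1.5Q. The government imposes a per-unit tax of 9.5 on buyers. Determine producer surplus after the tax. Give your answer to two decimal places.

53.61

Rewriting demand in inverse form: P = 129 - 4Q.
Pre-tax equilibrium: 129 - 4Q = 73 + 1.5Q gives Q* = 10.1818, P* = 88.2727.
With the tax, buyers' net willingness to pay falls by 9.5: (129 - 9.5) - 4Q = 73 + 1.5Q, so Q_t = 8.4545. Buyers pay P_b = 95.1818; sellers receive P_s = P_b - 9.5 = 85.6818.
PS = (1/2)(Q_t)(P_s - 73) = (1/2)(8.4545)(12.6818) = 53.6095.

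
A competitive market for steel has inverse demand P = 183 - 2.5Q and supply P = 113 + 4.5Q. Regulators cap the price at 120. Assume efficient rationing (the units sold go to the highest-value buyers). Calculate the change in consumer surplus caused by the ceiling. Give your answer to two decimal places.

-30.02

Without the control, 183 - 2.5Q = 113 + 4.5Q so Q* = 10 and P* = 158.
At the ceiling price 120, quantity supplied is (120 - 113)/4.5 = 1.5556; supply is the short side, so Q = 1.5556 trades at P = 120.
CS goes from (1/2)(10)(25) = 125 to 94.9753 (computed as (183 - 120)(1.5556) - (1/2)(2.5)(1.5556)^2), a change of -30.0247.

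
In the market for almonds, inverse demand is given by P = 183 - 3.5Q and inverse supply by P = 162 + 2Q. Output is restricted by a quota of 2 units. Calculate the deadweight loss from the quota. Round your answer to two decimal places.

Unrestricted equilibrium: Q* = (183 - 162)/(3.5 + 2) = 3.8182.
At Q = 2 the demand price is 183 - 3.5(2) = 176 and the supply price is 162 + 2(2) = 166.
DWL = (1/2)(gap between curves at 2) x (Q* - 2) = (1/2)(10)(1.8182) = 9.0909.

9.09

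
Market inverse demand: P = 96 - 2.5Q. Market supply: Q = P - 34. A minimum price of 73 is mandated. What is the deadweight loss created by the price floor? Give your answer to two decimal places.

126.86

Rewriting supply in inverse form: P = 34 + Q.
Free-market equilibrium: 96 - 2.5Q = 34 + Q gives Q* = 17.7143, P* = 51.7143.
At the floor price 73, quantity demanded is (96 - 73)/2.5 = 9.2; demand is the short side, so Q = 9.2 trades at P = 73.
The lost-trades triangle has base Q* - 9.2 = 8.5143 and height equal to the gap between the curves at Q = 9.2, which is 73 - 43.2 = 29.8. DWL = (1/2)(8.5143)(29.8) = 126.8629.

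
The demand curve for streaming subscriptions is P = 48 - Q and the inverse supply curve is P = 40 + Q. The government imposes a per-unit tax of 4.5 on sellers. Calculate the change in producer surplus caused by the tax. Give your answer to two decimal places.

Pre-tax equilibrium: 48 - Q = 40 + Q gives Q* = 4, P* = 44.
A tax on sellers shifts supply up by 4.5: 48 - Q = 40 + Q + 4.5, so Q_t = 1.75. Buyers pay P_b = 46.25; sellers receive P_s = P_b - 4.5 = 41.75.
PS falls from (1/2)(4)(4) = 8 to (1/2)(1.75)(1.75) = 1.5312, a change of -6.4688.

-6.47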